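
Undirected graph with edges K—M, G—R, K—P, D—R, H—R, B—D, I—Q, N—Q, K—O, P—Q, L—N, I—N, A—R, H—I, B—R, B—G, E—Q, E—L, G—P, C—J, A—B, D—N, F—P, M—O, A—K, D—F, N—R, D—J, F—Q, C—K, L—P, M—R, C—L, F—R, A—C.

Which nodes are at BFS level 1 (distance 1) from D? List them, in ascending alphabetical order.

B, F, J, N, R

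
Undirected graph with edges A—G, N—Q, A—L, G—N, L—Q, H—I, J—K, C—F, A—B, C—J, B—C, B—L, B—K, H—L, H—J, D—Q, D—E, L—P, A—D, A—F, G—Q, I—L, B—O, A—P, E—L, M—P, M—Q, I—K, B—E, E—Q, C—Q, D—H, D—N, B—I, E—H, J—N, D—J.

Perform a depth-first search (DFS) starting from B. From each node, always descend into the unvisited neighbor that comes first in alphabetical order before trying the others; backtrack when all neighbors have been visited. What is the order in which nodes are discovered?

B → A → D → E → H → I → K → J → C → F → Q → G → N → L → P → M → O

Visit B
B → A
A → D
D → E
E → H
H → I
I → K
K → J
J → C
C → F
C → Q
Q → G
G → N
Q → L
L → P
P → M
B → O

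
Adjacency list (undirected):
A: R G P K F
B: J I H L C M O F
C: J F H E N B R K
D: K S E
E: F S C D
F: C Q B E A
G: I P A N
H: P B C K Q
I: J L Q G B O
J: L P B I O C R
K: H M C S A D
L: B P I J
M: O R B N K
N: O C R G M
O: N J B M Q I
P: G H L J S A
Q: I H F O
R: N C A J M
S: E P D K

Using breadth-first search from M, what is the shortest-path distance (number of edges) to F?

2

Level 0: M
Level 1: B, K, N, O, R
Level 2: A, C, D, F, G, H, I, J, L, Q, S
Level 3: E, P
F first appears at level 2.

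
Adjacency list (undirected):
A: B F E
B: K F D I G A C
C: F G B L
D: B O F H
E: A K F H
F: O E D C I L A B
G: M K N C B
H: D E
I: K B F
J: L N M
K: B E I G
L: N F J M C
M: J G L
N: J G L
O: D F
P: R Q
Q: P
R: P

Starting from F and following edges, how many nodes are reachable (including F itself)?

BFS from F visits: F, O, E, D, C, I, L, A, B, K, H, G, N, J, M
Reachable nodes: 15 of 18 total.

15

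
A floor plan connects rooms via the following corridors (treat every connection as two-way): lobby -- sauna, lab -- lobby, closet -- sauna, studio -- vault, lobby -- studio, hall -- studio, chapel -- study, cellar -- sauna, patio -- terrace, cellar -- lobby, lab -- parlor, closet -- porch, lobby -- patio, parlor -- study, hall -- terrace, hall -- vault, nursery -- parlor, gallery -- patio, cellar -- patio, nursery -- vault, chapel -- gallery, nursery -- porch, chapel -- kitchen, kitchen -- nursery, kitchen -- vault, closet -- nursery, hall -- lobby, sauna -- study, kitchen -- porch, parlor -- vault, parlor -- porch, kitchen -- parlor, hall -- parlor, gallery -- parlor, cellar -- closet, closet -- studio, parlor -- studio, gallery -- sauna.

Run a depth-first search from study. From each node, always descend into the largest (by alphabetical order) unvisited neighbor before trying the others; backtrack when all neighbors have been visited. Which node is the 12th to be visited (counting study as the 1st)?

patio

Visit study
study → sauna
sauna → lobby
lobby → studio
studio → vault
vault → parlor
parlor → porch
porch → nursery
nursery → kitchen
kitchen → chapel
chapel → gallery
gallery → patio
patio → terrace
terrace → hall
patio → cellar
cellar → closet
parlor → lab

Visit order: study, sauna, lobby, studio, vault, parlor, porch, nursery, kitchen, chapel, gallery, patio, terrace, hall, cellar, closet, lab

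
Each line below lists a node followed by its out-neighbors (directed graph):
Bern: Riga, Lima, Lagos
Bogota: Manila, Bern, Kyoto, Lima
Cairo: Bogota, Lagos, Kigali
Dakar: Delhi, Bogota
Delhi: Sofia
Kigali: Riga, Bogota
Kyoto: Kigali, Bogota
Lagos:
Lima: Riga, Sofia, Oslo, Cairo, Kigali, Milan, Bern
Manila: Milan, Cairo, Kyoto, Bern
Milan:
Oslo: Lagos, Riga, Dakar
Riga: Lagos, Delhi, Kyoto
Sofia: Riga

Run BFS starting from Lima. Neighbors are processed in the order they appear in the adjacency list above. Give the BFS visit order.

Lima, Riga, Sofia, Oslo, Cairo, Kigali, Milan, Bern, Lagos, Delhi, Kyoto, Dakar, Bogota, Manila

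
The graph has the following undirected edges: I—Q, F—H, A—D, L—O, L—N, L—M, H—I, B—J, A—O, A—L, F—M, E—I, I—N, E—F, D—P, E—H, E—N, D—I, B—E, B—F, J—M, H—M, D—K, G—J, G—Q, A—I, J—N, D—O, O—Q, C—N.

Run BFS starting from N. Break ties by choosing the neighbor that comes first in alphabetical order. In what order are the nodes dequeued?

Visit N; enqueue C, E, I, J, L → queue [C, E, I, J, L]
Visit C → queue [E, I, J, L]
Visit E; enqueue B, F, H → queue [I, J, L, B, F, H]
Visit I; enqueue A, D, Q → queue [J, L, B, F, H, A, D, Q]
Visit J; enqueue G, M → queue [L, B, F, H, A, D, Q, G, M]
Visit L; enqueue O → queue [B, F, H, A, D, Q, G, M, O]
Visit B → queue [F, H, A, D, Q, G, M, O]
Visit F → queue [H, A, D, Q, G, M, O]
Visit H → queue [A, D, Q, G, M, O]
Visit A → queue [D, Q, G, M, O]
Visit D; enqueue K, P → queue [Q, G, M, O, K, P]
Visit Q → queue [G, M, O, K, P]
Visit G → queue [M, O, K, P]
Visit M → queue [O, K, P]
Visit O → queue [K, P]
Visit K → queue [P]
Visit P → queue []

N, C, E, I, J, L, B, F, H, A, D, Q, G, M, O, K, P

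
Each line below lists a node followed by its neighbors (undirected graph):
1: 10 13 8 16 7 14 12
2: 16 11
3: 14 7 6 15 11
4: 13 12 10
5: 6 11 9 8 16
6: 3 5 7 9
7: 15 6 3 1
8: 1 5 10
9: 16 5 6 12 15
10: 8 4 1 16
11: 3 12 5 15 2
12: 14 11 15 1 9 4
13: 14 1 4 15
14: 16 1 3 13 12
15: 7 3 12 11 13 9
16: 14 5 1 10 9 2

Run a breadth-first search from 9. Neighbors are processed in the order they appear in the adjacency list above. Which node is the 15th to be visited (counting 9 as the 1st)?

Visit 9; enqueue 16, 5, 6, 12, 15 → queue [16, 5, 6, 12, 15]
Visit 16; enqueue 14, 1, 10, 2 → queue [5, 6, 12, 15, 14, 1, 10, 2]
Visit 5; enqueue 11, 8 → queue [6, 12, 15, 14, 1, 10, 2, 11, 8]
Visit 6; enqueue 3, 7 → queue [12, 15, 14, 1, 10, 2, 11, 8, 3, 7]
Visit 12; enqueue 4 → queue [15, 14, 1, 10, 2, 11, 8, 3, 7, 4]
Visit 15; enqueue 13 → queue [14, 1, 10, 2, 11, 8, 3, 7, 4, 13]
Visit 14 → queue [1, 10, 2, 11, 8, 3, 7, 4, 13]
Visit 1 → queue [10, 2, 11, 8, 3, 7, 4, 13]
Visit 10 → queue [2, 11, 8, 3, 7, 4, 13]
Visit 2 → queue [11, 8, 3, 7, 4, 13]
Visit 11 → queue [8, 3, 7, 4, 13]
Visit 8 → queue [3, 7, 4, 13]
Visit 3 → queue [7, 4, 13]
Visit 7 → queue [4, 13]
Visit 4 → queue [13]
Visit 13 → queue []

Visit order: 9, 16, 5, 6, 12, 15, 14, 1, 10, 2, 11, 8, 3, 7, 4, 13

4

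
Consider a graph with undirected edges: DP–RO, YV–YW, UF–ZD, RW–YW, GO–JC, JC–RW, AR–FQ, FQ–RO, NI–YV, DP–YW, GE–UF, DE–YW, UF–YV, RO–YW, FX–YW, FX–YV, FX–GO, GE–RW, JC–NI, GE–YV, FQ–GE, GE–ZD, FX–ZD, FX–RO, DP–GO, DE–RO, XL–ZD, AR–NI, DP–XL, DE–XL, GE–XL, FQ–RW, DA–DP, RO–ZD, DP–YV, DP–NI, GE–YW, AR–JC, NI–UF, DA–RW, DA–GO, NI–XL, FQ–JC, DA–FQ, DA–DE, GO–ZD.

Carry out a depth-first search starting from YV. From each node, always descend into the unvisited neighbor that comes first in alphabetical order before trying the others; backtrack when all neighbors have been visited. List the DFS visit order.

Visit YV
YV → DP
DP → DA
DA → DE
DE → RO
RO → FQ
FQ → AR
AR → JC
JC → GO
GO → FX
FX → YW
YW → GE
GE → RW
GE → UF
UF → NI
NI → XL
XL → ZD

YV -> DP -> DA -> DE -> RO -> FQ -> AR -> JC -> GO -> FX -> YW -> GE -> RW -> UF -> NI -> XL -> ZD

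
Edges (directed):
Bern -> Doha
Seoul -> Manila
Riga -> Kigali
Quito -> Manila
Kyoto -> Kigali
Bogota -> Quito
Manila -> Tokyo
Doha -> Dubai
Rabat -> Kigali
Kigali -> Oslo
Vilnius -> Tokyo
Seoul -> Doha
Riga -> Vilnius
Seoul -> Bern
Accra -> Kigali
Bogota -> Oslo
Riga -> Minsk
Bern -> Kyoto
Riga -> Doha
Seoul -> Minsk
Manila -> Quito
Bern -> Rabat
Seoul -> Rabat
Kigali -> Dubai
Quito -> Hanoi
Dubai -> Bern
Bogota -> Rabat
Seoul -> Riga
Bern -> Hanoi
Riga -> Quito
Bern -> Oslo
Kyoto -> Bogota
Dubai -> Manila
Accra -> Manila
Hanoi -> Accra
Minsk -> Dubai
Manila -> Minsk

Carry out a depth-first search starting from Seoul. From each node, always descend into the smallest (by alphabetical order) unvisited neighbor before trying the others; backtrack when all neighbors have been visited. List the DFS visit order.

Visit Seoul
Seoul → Bern
Bern → Doha
Doha → Dubai
Dubai → Manila
Manila → Minsk
Manila → Quito
Quito → Hanoi
Hanoi → Accra
Accra → Kigali
Kigali → Oslo
Manila → Tokyo
Bern → Kyoto
Kyoto → Bogota
Bogota → Rabat
Seoul → Riga
Riga → Vilnius

Seoul, Bern, Doha, Dubai, Manila, Minsk, Quito, Hanoi, Accra, Kigali, Oslo, Tokyo, Kyoto, Bogota, Rabat, Riga, Vilnius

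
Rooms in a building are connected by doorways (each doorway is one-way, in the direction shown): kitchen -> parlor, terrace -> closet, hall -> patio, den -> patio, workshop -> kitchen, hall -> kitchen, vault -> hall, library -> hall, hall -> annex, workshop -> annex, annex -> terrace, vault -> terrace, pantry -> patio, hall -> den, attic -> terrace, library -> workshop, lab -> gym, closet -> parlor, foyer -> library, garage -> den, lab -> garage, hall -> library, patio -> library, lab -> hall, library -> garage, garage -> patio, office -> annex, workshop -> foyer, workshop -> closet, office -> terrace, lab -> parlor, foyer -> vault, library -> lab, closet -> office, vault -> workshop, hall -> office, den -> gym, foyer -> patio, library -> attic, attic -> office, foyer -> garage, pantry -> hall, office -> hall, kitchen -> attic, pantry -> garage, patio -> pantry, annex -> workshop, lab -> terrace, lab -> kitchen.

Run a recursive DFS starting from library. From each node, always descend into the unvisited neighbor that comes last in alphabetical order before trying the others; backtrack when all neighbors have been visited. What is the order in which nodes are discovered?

library, workshop, kitchen, parlor, attic, terrace, closet, office, hall, patio, pantry, garage, den, gym, annex, foyer, vault, lab

Visit library
library → workshop
workshop → kitchen
kitchen → parlor
kitchen → attic
attic → terrace
terrace → closet
closet → office
office → hall
hall → patio
patio → pantry
pantry → garage
garage → den
den → gym
hall → annex
workshop → foyer
foyer → vault
library → lab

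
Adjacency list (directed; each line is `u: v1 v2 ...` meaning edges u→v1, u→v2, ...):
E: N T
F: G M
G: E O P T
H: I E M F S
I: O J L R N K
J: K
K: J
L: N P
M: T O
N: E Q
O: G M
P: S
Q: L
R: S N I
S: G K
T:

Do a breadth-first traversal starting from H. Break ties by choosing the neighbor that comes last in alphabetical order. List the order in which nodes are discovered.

H S M I F E K G T O R N L J P Q

Visit H; enqueue S, M, I, F, E → queue [S, M, I, F, E]
Visit S; enqueue K, G → queue [M, I, F, E, K, G]
Visit M; enqueue T, O → queue [I, F, E, K, G, T, O]
Visit I; enqueue R, N, L, J → queue [F, E, K, G, T, O, R, N, L, J]
Visit F → queue [E, K, G, T, O, R, N, L, J]
Visit E → queue [K, G, T, O, R, N, L, J]
Visit K → queue [G, T, O, R, N, L, J]
Visit G; enqueue P → queue [T, O, R, N, L, J, P]
Visit T → queue [O, R, N, L, J, P]
Visit O → queue [R, N, L, J, P]
Visit R → queue [N, L, J, P]
Visit N; enqueue Q → queue [L, J, P, Q]
Visit L → queue [J, P, Q]
Visit J → queue [P, Q]
Visit P → queue [Q]
Visit Q → queue []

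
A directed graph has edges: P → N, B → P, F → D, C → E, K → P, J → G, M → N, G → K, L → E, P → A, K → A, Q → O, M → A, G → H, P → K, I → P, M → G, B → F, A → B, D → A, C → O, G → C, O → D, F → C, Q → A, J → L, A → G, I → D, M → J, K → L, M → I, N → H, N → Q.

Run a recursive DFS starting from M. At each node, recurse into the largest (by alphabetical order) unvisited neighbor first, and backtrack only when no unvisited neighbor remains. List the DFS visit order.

Visit M
M → N
N → Q
Q → O
O → D
D → A
A → G
G → K
K → P
K → L
L → E
G → H
G → C
A → B
B → F
M → J
M → I

M N Q O D A G K P L E H C B F J I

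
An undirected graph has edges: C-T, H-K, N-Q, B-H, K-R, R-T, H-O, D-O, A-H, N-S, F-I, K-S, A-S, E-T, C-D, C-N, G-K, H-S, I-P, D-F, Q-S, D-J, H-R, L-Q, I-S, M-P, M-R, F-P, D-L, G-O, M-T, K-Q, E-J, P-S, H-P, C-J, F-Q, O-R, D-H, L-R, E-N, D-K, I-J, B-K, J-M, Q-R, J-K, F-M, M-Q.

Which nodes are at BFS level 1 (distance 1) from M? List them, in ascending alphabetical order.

F, J, P, Q, R, T

Level 0: M
Level 1: F, J, P, Q, R, T
Level 2: C, D, E, H, I, K, L, N, O, S
Level 3: A, B, G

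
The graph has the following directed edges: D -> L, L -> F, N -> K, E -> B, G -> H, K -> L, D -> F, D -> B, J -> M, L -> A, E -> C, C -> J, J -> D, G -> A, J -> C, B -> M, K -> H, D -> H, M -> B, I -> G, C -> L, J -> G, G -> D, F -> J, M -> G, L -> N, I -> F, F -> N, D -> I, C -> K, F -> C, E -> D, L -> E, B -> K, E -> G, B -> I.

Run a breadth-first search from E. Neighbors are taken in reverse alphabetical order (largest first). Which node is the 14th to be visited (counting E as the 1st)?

Visit E; enqueue G, D, C, B → queue [G, D, C, B]
Visit G; enqueue H, A → queue [D, C, B, H, A]
Visit D; enqueue L, I, F → queue [C, B, H, A, L, I, F]
Visit C; enqueue K, J → queue [B, H, A, L, I, F, K, J]
Visit B; enqueue M → queue [H, A, L, I, F, K, J, M]
Visit H → queue [A, L, I, F, K, J, M]
Visit A → queue [L, I, F, K, J, M]
Visit L; enqueue N → queue [I, F, K, J, M, N]
Visit I → queue [F, K, J, M, N]
Visit F → queue [K, J, M, N]
Visit K → queue [J, M, N]
Visit J → queue [M, N]
Visit M → queue [N]
Visit N → queue []

Visit order: E, G, D, C, B, H, A, L, I, F, K, J, M, N

N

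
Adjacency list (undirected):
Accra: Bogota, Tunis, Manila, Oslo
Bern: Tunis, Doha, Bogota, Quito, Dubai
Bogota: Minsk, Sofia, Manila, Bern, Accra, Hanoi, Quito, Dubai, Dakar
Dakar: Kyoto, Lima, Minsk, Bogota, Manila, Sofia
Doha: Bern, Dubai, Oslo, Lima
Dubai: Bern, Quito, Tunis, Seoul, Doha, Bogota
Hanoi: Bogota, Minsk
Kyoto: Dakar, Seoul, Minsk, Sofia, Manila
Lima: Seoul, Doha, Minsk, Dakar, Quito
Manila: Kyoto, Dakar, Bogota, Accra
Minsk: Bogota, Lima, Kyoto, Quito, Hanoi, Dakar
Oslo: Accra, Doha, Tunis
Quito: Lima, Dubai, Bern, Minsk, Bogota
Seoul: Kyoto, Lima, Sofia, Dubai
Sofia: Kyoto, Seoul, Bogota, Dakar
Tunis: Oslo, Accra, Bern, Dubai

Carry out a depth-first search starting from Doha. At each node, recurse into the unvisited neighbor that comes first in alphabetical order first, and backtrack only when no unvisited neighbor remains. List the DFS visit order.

Doha -> Bern -> Bogota -> Accra -> Manila -> Dakar -> Kyoto -> Minsk -> Hanoi -> Lima -> Quito -> Dubai -> Seoul -> Sofia -> Tunis -> Oslo

Visit Doha
Doha → Bern
Bern → Bogota
Bogota → Accra
Accra → Manila
Manila → Dakar
Dakar → Kyoto
Kyoto → Minsk
Minsk → Hanoi
Minsk → Lima
Lima → Quito
Quito → Dubai
Dubai → Seoul
Seoul → Sofia
Dubai → Tunis
Tunis → Oslo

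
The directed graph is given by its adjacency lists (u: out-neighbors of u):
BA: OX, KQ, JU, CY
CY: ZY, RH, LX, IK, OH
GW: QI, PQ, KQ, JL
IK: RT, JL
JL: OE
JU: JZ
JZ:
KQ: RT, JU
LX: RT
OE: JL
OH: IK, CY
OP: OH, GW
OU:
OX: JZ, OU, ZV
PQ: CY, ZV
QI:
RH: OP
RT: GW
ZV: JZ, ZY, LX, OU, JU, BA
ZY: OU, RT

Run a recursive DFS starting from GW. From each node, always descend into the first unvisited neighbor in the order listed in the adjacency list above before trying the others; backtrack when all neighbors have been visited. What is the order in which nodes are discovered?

GW, QI, PQ, CY, ZY, OU, RT, RH, OP, OH, IK, JL, OE, LX, ZV, JZ, JU, BA, OX, KQ

Visit GW
GW → QI
GW → PQ
PQ → CY
CY → ZY
ZY → OU
ZY → RT
CY → RH
RH → OP
OP → OH
OH → IK
IK → JL
JL → OE
CY → LX
PQ → ZV
ZV → JZ
ZV → JU
ZV → BA
BA → OX
BA → KQ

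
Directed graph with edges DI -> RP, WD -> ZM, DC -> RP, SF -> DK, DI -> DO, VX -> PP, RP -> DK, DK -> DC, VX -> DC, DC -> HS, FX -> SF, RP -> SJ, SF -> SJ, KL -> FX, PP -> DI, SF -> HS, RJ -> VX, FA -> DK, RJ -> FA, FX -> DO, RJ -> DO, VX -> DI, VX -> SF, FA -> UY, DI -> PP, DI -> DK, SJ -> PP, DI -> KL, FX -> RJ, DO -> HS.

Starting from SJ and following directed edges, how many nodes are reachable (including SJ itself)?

15

BFS from SJ visits: SJ, PP, DI, DK, DO, KL, RP, DC, HS, FX, RJ, SF, FA, VX, UY
Reachable nodes: 15 of 17 total.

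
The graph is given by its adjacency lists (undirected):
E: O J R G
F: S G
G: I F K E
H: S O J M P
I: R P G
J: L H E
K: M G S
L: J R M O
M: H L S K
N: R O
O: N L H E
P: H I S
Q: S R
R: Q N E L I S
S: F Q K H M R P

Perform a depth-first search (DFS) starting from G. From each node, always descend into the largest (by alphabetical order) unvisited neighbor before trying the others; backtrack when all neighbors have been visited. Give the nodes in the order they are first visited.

G K S R Q N O L M H P I J E F

Visit G
G → K
K → S
S → R
R → Q
R → N
N → O
O → L
L → M
M → H
H → P
P → I
H → J
J → E
S → F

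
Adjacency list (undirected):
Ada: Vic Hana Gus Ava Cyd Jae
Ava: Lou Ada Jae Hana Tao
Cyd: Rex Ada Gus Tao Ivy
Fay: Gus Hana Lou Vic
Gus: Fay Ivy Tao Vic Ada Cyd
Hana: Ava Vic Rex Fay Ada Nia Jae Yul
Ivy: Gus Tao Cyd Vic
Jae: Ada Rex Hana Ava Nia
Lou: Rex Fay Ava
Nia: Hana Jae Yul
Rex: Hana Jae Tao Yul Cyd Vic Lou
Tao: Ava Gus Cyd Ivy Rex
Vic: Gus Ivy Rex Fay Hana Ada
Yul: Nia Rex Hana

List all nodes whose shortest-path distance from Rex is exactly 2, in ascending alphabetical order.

Level 0: Rex
Level 1: Cyd, Hana, Jae, Lou, Tao, Vic, Yul
Level 2: Ada, Ava, Fay, Gus, Ivy, Nia

Ada, Ava, Fay, Gus, Ivy, Nia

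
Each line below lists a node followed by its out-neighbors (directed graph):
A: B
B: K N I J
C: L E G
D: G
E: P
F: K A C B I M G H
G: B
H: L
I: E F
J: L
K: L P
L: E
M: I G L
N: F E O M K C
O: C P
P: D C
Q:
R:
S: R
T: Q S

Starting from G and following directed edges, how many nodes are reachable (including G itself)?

BFS from G visits: G, B, N, K, J, I, O, M, F, E, C, P, L, H, A, D
Reachable nodes: 16 of 20 total.

16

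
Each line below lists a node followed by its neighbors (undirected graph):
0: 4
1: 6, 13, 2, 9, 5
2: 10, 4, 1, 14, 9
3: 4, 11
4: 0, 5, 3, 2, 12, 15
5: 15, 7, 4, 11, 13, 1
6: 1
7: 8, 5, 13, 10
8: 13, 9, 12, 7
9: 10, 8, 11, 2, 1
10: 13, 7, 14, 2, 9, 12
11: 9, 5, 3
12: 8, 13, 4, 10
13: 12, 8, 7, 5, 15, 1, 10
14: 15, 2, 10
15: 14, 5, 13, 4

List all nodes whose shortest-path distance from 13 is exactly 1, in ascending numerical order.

1, 5, 7, 8, 10, 12, 15

Level 0: 13
Level 1: 1, 5, 7, 8, 10, 12, 15
Level 2: 2, 4, 6, 9, 11, 14
Level 3: 0, 3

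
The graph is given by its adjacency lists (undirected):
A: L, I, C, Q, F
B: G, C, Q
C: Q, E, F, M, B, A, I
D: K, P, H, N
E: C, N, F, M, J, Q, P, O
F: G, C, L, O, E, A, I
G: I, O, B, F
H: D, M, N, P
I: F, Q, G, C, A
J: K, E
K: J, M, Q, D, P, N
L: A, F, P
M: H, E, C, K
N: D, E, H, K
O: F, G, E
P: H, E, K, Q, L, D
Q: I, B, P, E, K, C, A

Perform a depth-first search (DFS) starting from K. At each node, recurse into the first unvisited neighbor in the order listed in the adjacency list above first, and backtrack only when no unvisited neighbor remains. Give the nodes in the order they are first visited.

Visit K
K → J
J → E
E → C
C → Q
Q → I
I → F
F → G
G → O
G → B
F → L
L → A
L → P
P → H
H → D
D → N
H → M

K → J → E → C → Q → I → F → G → O → B → L → A → P → H → D → N → M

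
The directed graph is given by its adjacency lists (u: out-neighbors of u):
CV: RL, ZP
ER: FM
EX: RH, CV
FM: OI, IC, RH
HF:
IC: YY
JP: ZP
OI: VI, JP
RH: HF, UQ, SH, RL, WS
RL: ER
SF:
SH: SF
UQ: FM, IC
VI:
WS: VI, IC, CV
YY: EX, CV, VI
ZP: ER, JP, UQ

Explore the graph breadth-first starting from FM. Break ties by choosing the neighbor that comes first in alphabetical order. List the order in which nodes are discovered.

FM, IC, OI, RH, YY, JP, VI, HF, RL, SH, UQ, WS, CV, EX, ZP, ER, SF

Visit FM; enqueue IC, OI, RH → queue [IC, OI, RH]
Visit IC; enqueue YY → queue [OI, RH, YY]
Visit OI; enqueue JP, VI → queue [RH, YY, JP, VI]
Visit RH; enqueue HF, RL, SH, UQ, WS → queue [YY, JP, VI, HF, RL, SH, UQ, WS]
Visit YY; enqueue CV, EX → queue [JP, VI, HF, RL, SH, UQ, WS, CV, EX]
Visit JP; enqueue ZP → queue [VI, HF, RL, SH, UQ, WS, CV, EX, ZP]
Visit VI → queue [HF, RL, SH, UQ, WS, CV, EX, ZP]
Visit HF → queue [RL, SH, UQ, WS, CV, EX, ZP]
Visit RL; enqueue ER → queue [SH, UQ, WS, CV, EX, ZP, ER]
Visit SH; enqueue SF → queue [UQ, WS, CV, EX, ZP, ER, SF]
Visit UQ → queue [WS, CV, EX, ZP, ER, SF]
Visit WS → queue [CV, EX, ZP, ER, SF]
Visit CV → queue [EX, ZP, ER, SF]
Visit EX → queue [ZP, ER, SF]
Visit ZP → queue [ER, SF]
Visit ER → queue [SF]
Visit SF → queue []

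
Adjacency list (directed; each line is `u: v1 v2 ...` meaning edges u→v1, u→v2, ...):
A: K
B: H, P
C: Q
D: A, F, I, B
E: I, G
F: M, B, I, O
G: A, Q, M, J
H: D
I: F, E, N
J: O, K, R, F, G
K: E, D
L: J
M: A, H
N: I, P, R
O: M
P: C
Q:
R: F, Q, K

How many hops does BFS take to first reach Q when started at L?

3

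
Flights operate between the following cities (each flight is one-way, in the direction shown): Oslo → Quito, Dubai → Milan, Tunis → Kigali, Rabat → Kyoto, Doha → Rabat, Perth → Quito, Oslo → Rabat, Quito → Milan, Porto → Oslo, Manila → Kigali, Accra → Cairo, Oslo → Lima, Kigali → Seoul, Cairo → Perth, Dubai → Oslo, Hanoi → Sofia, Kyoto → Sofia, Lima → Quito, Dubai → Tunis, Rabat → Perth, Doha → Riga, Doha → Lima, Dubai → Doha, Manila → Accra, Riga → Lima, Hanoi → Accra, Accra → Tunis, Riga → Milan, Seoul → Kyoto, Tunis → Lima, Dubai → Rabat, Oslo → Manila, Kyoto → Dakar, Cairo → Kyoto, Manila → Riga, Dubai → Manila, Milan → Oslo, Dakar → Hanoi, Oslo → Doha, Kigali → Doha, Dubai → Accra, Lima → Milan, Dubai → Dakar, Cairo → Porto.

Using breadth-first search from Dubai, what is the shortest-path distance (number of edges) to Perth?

2

Level 0: Dubai
Level 1: Accra, Dakar, Doha, Manila, Milan, Oslo, Rabat, Tunis
Level 2: Cairo, Hanoi, Kigali, Kyoto, Lima, Perth, Quito, Riga
Level 3: Porto, Seoul, Sofia
Perth first appears at level 2.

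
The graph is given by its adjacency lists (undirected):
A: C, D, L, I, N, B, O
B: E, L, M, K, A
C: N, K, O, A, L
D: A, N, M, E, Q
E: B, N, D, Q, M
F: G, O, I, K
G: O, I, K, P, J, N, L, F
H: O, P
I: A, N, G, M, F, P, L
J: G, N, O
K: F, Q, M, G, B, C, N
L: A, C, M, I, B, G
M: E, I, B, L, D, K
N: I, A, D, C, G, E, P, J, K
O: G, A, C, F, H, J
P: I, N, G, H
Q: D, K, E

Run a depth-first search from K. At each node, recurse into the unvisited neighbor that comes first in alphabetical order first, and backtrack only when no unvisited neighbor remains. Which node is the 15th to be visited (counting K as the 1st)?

Visit K
K → B
B → A
A → C
C → L
L → G
G → F
F → I
I → M
M → D
D → E
E → N
N → J
J → O
O → H
H → P
E → Q

Visit order: K, B, A, C, L, G, F, I, M, D, E, N, J, O, H, P, Q

H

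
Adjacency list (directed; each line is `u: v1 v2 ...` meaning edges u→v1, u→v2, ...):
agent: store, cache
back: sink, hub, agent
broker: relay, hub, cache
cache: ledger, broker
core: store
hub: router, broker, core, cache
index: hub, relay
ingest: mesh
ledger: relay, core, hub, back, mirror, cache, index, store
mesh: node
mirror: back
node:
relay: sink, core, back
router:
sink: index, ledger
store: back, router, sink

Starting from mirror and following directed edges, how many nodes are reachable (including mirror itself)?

BFS from mirror visits: mirror, back, sink, hub, agent, index, ledger, router, broker, core, cache, store, relay
Reachable nodes: 13 of 16 total.

13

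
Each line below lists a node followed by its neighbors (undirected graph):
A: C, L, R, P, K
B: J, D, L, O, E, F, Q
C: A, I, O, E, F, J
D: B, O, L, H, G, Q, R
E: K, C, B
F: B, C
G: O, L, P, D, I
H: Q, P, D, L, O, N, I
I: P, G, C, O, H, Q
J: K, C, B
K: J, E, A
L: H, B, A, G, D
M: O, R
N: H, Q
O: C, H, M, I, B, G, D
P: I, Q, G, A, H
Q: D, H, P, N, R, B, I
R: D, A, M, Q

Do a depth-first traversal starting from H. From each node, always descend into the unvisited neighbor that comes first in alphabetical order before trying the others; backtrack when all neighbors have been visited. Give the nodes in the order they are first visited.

Visit H
H → D
D → B
B → E
E → C
C → A
A → K
K → J
A → L
L → G
G → I
I → O
O → M
M → R
R → Q
Q → N
Q → P
C → F

H -> D -> B -> E -> C -> A -> K -> J -> L -> G -> I -> O -> M -> R -> Q -> N -> P -> F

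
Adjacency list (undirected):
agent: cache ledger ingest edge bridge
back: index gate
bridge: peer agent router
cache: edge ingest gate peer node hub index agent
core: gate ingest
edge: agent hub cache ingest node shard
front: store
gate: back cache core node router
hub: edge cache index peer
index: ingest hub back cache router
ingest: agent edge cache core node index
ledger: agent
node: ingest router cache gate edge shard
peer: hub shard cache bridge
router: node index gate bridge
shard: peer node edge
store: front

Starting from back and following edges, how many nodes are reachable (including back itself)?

15

BFS from back visits: back, index, gate, router, ingest, hub, cache, node, core, bridge, edge, agent, peer, shard, ledger
Reachable nodes: 15 of 17 total.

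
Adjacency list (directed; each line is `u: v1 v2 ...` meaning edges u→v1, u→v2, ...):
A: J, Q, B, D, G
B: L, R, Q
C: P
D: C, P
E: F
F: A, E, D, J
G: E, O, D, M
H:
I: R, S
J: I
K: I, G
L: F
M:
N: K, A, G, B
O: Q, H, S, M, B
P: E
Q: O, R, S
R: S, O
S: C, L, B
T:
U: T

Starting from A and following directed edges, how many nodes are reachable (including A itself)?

17

BFS from A visits: A, Q, J, G, D, B, S, R, O, I, M, E, P, C, L, H, F
Reachable nodes: 17 of 21 total.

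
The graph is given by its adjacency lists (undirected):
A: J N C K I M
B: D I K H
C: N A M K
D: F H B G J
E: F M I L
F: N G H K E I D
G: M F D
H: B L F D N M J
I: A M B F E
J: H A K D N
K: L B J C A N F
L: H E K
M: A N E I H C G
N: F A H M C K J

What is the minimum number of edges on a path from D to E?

Level 0: D
Level 1: B, F, G, H, J
Level 2: A, E, I, K, L, M, N
Level 3: C
E first appears at level 2.

2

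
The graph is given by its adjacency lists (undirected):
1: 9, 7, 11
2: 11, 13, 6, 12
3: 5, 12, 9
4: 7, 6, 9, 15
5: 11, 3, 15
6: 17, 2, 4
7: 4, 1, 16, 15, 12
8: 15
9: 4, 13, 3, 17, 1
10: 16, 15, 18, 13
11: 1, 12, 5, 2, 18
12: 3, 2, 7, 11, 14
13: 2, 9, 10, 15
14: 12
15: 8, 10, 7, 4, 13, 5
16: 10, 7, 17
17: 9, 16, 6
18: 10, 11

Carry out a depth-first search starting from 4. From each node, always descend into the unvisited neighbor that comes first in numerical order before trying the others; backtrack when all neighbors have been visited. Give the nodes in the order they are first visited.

4 -> 6 -> 2 -> 11 -> 1 -> 7 -> 12 -> 3 -> 5 -> 15 -> 8 -> 10 -> 13 -> 9 -> 17 -> 16 -> 18 -> 14

Visit 4
4 → 6
6 → 2
2 → 11
11 → 1
1 → 7
7 → 12
12 → 3
3 → 5
5 → 15
15 → 8
15 → 10
10 → 13
13 → 9
9 → 17
17 → 16
10 → 18
12 → 14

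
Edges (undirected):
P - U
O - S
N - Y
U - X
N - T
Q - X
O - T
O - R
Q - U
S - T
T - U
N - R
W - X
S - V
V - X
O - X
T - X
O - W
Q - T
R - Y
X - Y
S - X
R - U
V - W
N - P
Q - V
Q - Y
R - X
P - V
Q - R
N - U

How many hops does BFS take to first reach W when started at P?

2

Level 0: P
Level 1: N, U, V
Level 2: Q, R, S, T, W, X, Y
Level 3: O
W first appears at level 2.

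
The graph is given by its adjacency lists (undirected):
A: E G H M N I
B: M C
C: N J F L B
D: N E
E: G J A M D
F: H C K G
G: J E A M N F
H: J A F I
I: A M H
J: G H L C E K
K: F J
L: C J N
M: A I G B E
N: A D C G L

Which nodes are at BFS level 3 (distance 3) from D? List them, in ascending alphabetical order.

B, F, H, I, K

Level 0: D
Level 1: E, N
Level 2: A, C, G, J, L, M
Level 3: B, F, H, I, K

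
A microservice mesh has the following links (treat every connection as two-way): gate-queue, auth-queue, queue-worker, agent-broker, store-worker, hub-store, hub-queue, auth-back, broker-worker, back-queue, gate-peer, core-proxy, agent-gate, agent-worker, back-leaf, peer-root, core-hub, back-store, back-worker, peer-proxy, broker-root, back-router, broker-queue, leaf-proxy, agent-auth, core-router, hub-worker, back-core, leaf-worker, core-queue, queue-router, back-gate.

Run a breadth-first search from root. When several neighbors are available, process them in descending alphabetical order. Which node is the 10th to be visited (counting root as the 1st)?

core

Visit root; enqueue peer, broker → queue [peer, broker]
Visit peer; enqueue proxy, gate → queue [broker, proxy, gate]
Visit broker; enqueue worker, queue, agent → queue [proxy, gate, worker, queue, agent]
Visit proxy; enqueue leaf, core → queue [gate, worker, queue, agent, leaf, core]
Visit gate; enqueue back → queue [worker, queue, agent, leaf, core, back]
Visit worker; enqueue store, hub → queue [queue, agent, leaf, core, back, store, hub]
Visit queue; enqueue router, auth → queue [agent, leaf, core, back, store, hub, router, auth]
Visit agent → queue [leaf, core, back, store, hub, router, auth]
Visit leaf → queue [core, back, store, hub, router, auth]
Visit core → queue [back, store, hub, router, auth]
Visit back → queue [store, hub, router, auth]
Visit store → queue [hub, router, auth]
Visit hub → queue [router, auth]
Visit router → queue [auth]
Visit auth → queue []

Visit order: root, peer, broker, proxy, gate, worker, queue, agent, leaf, core, back, store, hub, router, auth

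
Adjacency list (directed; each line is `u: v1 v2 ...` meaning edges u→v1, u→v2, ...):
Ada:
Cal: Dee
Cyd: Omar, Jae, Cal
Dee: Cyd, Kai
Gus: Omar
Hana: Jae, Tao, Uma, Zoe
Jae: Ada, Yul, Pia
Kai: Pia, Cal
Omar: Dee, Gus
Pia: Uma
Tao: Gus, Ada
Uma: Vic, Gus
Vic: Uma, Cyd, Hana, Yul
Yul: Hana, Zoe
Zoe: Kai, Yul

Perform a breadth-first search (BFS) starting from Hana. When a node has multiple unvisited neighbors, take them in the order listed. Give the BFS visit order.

Visit Hana; enqueue Jae, Tao, Uma, Zoe → queue [Jae, Tao, Uma, Zoe]
Visit Jae; enqueue Ada, Yul, Pia → queue [Tao, Uma, Zoe, Ada, Yul, Pia]
Visit Tao; enqueue Gus → queue [Uma, Zoe, Ada, Yul, Pia, Gus]
Visit Uma; enqueue Vic → queue [Zoe, Ada, Yul, Pia, Gus, Vic]
Visit Zoe; enqueue Kai → queue [Ada, Yul, Pia, Gus, Vic, Kai]
Visit Ada → queue [Yul, Pia, Gus, Vic, Kai]
Visit Yul → queue [Pia, Gus, Vic, Kai]
Visit Pia → queue [Gus, Vic, Kai]
Visit Gus; enqueue Omar → queue [Vic, Kai, Omar]
Visit Vic; enqueue Cyd → queue [Kai, Omar, Cyd]
Visit Kai; enqueue Cal → queue [Omar, Cyd, Cal]
Visit Omar; enqueue Dee → queue [Cyd, Cal, Dee]
Visit Cyd → queue [Cal, Dee]
Visit Cal → queue [Dee]
Visit Dee → queue []

Hana, Jae, Tao, Uma, Zoe, Ada, Yul, Pia, Gus, Vic, Kai, Omar, Cyd, Cal, Dee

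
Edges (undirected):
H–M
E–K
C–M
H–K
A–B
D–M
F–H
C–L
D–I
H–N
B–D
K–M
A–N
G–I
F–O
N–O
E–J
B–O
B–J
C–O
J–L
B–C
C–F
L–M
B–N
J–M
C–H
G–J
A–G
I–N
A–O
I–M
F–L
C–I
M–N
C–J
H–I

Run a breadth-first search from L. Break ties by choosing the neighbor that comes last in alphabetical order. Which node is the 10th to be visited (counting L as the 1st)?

D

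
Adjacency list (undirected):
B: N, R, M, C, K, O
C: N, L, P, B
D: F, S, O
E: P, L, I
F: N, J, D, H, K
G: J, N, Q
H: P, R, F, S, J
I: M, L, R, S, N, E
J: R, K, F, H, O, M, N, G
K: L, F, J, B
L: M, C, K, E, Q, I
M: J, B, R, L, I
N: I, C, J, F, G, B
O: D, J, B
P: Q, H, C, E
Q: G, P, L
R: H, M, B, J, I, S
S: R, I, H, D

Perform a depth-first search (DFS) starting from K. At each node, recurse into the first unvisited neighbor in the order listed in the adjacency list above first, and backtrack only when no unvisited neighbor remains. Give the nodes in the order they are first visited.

K L M J R H P Q G N I S D F O B C E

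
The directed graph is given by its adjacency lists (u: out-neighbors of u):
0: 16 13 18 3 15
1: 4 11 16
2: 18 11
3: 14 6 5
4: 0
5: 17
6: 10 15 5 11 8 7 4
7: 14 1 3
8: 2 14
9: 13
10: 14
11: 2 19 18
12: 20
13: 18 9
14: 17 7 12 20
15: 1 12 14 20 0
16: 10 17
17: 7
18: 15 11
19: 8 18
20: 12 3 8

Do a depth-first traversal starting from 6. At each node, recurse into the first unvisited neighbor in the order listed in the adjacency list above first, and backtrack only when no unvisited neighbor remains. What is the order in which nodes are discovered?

6, 10, 14, 17, 7, 1, 4, 0, 16, 13, 18, 15, 12, 20, 3, 5, 8, 2, 11, 19, 9

Visit 6
6 → 10
10 → 14
14 → 17
17 → 7
7 → 1
1 → 4
4 → 0
0 → 16
0 → 13
13 → 18
18 → 15
15 → 12
12 → 20
20 → 3
3 → 5
20 → 8
8 → 2
2 → 11
11 → 19
13 → 9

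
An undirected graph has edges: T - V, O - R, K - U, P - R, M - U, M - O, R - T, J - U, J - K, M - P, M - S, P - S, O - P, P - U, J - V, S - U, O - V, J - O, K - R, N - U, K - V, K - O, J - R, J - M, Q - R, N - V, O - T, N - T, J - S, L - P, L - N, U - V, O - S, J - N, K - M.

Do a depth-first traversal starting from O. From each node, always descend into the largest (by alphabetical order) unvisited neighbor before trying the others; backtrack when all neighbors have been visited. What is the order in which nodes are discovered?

O, V, U, S, P, R, T, N, L, J, M, K, Q

Visit O
O → V
V → U
U → S
S → P
P → R
R → T
T → N
N → L
N → J
J → M
M → K
R → Q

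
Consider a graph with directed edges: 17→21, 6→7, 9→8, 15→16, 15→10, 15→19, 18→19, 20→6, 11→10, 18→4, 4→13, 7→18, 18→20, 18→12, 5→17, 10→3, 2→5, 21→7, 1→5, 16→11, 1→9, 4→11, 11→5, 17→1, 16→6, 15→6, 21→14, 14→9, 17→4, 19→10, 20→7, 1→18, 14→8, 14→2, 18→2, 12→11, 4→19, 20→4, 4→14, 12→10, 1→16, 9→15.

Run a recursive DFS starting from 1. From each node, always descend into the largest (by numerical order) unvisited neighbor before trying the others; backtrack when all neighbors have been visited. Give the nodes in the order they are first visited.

1, 18, 20, 7, 6, 4, 19, 10, 3, 14, 9, 15, 16, 11, 5, 17, 21, 8, 2, 13, 12

Visit 1
1 → 18
18 → 20
20 → 7
20 → 6
20 → 4
4 → 19
19 → 10
10 → 3
4 → 14
14 → 9
9 → 15
15 → 16
16 → 11
11 → 5
5 → 17
17 → 21
9 → 8
14 → 2
4 → 13
18 → 12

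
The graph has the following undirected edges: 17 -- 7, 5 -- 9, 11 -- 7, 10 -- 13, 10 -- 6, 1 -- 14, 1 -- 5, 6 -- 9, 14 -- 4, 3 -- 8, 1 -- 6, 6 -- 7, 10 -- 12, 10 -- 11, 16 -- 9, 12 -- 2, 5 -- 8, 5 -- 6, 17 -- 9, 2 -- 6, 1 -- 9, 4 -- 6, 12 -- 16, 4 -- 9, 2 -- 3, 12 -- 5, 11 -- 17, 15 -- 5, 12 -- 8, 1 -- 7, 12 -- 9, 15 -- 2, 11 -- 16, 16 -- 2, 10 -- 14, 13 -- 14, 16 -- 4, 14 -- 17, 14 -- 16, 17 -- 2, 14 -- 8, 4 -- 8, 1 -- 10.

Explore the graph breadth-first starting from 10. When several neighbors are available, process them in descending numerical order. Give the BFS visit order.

10 14 13 12 11 6 1 17 16 8 4 9 5 2 7 3 15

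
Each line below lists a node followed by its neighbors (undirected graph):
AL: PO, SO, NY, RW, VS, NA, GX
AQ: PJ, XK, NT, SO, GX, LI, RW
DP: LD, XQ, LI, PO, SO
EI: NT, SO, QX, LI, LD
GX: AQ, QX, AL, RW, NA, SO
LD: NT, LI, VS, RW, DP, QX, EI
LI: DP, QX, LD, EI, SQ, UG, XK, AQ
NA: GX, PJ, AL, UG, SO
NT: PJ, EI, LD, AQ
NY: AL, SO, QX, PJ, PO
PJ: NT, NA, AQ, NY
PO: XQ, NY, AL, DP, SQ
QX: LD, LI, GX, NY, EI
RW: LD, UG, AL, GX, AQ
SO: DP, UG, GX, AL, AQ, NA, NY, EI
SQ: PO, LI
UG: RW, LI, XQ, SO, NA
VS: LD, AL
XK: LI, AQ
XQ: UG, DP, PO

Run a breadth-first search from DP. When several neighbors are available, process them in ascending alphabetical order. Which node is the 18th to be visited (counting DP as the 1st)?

Visit DP; enqueue LD, LI, PO, SO, XQ → queue [LD, LI, PO, SO, XQ]
Visit LD; enqueue EI, NT, QX, RW, VS → queue [LI, PO, SO, XQ, EI, NT, QX, RW, VS]
Visit LI; enqueue AQ, SQ, UG, XK → queue [PO, SO, XQ, EI, NT, QX, RW, VS, AQ, SQ, UG, XK]
Visit PO; enqueue AL, NY → queue [SO, XQ, EI, NT, QX, RW, VS, AQ, SQ, UG, XK, AL, NY]
Visit SO; enqueue GX, NA → queue [XQ, EI, NT, QX, RW, VS, AQ, SQ, UG, XK, AL, NY, GX, NA]
Visit XQ → queue [EI, NT, QX, RW, VS, AQ, SQ, UG, XK, AL, NY, GX, NA]
Visit EI → queue [NT, QX, RW, VS, AQ, SQ, UG, XK, AL, NY, GX, NA]
Visit NT; enqueue PJ → queue [QX, RW, VS, AQ, SQ, UG, XK, AL, NY, GX, NA, PJ]
Visit QX → queue [RW, VS, AQ, SQ, UG, XK, AL, NY, GX, NA, PJ]
Visit RW → queue [VS, AQ, SQ, UG, XK, AL, NY, GX, NA, PJ]
Visit VS → queue [AQ, SQ, UG, XK, AL, NY, GX, NA, PJ]
Visit AQ → queue [SQ, UG, XK, AL, NY, GX, NA, PJ]
Visit SQ → queue [UG, XK, AL, NY, GX, NA, PJ]
Visit UG → queue [XK, AL, NY, GX, NA, PJ]
Visit XK → queue [AL, NY, GX, NA, PJ]
Visit AL → queue [NY, GX, NA, PJ]
Visit NY → queue [GX, NA, PJ]
Visit GX → queue [NA, PJ]
Visit NA → queue [PJ]
Visit PJ → queue []

Visit order: DP, LD, LI, PO, SO, XQ, EI, NT, QX, RW, VS, AQ, SQ, UG, XK, AL, NY, GX, NA, PJ

GX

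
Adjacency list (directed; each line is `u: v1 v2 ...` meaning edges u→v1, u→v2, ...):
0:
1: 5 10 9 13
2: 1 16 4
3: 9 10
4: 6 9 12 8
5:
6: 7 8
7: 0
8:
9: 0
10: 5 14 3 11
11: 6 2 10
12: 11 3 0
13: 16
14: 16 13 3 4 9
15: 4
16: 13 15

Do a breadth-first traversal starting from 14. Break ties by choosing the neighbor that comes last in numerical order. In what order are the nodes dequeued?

14 16 13 9 4 3 15 0 12 8 6 10 11 7 5 2 1

Visit 14; enqueue 16, 13, 9, 4, 3 → queue [16, 13, 9, 4, 3]
Visit 16; enqueue 15 → queue [13, 9, 4, 3, 15]
Visit 13 → queue [9, 4, 3, 15]
Visit 9; enqueue 0 → queue [4, 3, 15, 0]
Visit 4; enqueue 12, 8, 6 → queue [3, 15, 0, 12, 8, 6]
Visit 3; enqueue 10 → queue [15, 0, 12, 8, 6, 10]
Visit 15 → queue [0, 12, 8, 6, 10]
Visit 0 → queue [12, 8, 6, 10]
Visit 12; enqueue 11 → queue [8, 6, 10, 11]
Visit 8 → queue [6, 10, 11]
Visit 6; enqueue 7 → queue [10, 11, 7]
Visit 10; enqueue 5 → queue [11, 7, 5]
Visit 11; enqueue 2 → queue [7, 5, 2]
Visit 7 → queue [5, 2]
Visit 5 → queue [2]
Visit 2; enqueue 1 → queue [1]
Visit 1 → queue []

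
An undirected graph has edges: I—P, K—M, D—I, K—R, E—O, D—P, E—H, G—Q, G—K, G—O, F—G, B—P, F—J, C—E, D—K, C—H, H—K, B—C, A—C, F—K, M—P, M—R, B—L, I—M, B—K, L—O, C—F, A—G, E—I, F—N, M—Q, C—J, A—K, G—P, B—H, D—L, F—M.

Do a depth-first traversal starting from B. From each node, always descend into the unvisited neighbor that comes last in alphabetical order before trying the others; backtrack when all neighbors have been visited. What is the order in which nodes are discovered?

B, P, M, R, K, H, E, O, L, D, I, G, Q, F, N, J, C, A

Visit B
B → P
P → M
M → R
R → K
K → H
H → E
E → O
O → L
L → D
D → I
O → G
G → Q
G → F
F → N
F → J
J → C
C → A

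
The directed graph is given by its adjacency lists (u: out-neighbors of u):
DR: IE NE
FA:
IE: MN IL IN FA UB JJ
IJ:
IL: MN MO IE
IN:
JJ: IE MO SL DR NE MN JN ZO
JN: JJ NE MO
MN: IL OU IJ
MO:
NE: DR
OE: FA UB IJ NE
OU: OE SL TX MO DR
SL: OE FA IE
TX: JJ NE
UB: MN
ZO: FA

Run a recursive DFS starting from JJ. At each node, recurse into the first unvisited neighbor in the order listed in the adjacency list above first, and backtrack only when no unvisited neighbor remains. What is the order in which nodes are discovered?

JJ, IE, MN, IL, MO, OU, OE, FA, UB, IJ, NE, DR, SL, TX, IN, JN, ZO

Visit JJ
JJ → IE
IE → MN
MN → IL
IL → MO
MN → OU
OU → OE
OE → FA
OE → UB
OE → IJ
OE → NE
NE → DR
OU → SL
OU → TX
IE → IN
JJ → JN
JJ → ZO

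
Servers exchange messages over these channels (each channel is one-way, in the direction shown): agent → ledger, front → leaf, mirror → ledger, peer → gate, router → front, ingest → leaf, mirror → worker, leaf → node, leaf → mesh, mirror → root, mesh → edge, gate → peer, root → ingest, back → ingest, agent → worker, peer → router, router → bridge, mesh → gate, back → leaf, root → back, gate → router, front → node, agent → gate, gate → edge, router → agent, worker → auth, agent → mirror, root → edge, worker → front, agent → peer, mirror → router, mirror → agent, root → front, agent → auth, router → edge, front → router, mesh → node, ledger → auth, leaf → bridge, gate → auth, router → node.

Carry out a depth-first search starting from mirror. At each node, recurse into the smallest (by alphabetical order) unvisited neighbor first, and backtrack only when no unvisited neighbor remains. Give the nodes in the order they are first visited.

Visit mirror
mirror → agent
agent → auth
agent → gate
gate → edge
gate → peer
peer → router
router → bridge
router → front
front → leaf
leaf → mesh
mesh → node
agent → ledger
agent → worker
mirror → root
root → back
back → ingest

mirror agent auth gate edge peer router bridge front leaf mesh node ledger worker root back ingest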